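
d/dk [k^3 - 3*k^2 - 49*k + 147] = 3*k^2 - 6*k - 49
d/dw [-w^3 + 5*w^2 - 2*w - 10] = -3*w^2 + 10*w - 2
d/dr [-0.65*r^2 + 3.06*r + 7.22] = 3.06 - 1.3*r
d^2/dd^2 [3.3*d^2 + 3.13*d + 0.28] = 6.60000000000000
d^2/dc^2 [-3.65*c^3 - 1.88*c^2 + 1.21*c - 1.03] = -21.9*c - 3.76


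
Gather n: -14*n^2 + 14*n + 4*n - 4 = -14*n^2 + 18*n - 4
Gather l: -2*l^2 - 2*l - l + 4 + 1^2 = -2*l^2 - 3*l + 5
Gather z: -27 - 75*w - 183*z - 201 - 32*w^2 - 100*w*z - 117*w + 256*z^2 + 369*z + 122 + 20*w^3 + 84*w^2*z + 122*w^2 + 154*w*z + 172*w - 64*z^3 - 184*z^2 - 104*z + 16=20*w^3 + 90*w^2 - 20*w - 64*z^3 + 72*z^2 + z*(84*w^2 + 54*w + 82) - 90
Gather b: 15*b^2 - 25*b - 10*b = 15*b^2 - 35*b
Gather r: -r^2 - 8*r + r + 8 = -r^2 - 7*r + 8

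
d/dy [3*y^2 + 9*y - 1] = 6*y + 9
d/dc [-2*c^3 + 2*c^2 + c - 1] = -6*c^2 + 4*c + 1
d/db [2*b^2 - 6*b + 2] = 4*b - 6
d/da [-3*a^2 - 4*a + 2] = -6*a - 4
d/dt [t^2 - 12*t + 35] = 2*t - 12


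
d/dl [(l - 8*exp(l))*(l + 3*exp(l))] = -5*l*exp(l) + 2*l - 48*exp(2*l) - 5*exp(l)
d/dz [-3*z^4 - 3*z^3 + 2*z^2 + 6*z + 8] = -12*z^3 - 9*z^2 + 4*z + 6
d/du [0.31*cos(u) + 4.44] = -0.31*sin(u)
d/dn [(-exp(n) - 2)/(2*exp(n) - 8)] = 3*exp(n)/(exp(n) - 4)^2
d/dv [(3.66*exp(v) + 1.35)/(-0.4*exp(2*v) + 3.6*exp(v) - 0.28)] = (1.464*exp(2*v) + 1.08*exp(v) - 5.8848)*exp(v)/(0.16*exp(4*v) - 2.88*exp(3*v) + 13.184*exp(2*v) - 2.016*exp(v) + 0.0784)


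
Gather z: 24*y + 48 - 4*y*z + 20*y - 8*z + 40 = 44*y + z*(-4*y - 8) + 88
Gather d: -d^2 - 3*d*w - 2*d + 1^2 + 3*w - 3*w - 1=-d^2 + d*(-3*w - 2)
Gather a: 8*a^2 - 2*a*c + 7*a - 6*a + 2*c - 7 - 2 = 8*a^2 + a*(1 - 2*c) + 2*c - 9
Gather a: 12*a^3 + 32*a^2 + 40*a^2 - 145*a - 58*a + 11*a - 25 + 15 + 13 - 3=12*a^3 + 72*a^2 - 192*a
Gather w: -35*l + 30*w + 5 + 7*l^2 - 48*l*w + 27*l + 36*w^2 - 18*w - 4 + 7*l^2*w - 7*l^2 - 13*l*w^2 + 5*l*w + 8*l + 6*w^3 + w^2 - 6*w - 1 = 6*w^3 + w^2*(37 - 13*l) + w*(7*l^2 - 43*l + 6)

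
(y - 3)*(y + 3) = y^2 - 9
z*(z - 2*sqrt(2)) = z^2 - 2*sqrt(2)*z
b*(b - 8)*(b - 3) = b^3 - 11*b^2 + 24*b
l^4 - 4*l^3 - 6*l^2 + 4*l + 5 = (l - 5)*(l - 1)*(l + 1)^2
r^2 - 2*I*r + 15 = (r - 5*I)*(r + 3*I)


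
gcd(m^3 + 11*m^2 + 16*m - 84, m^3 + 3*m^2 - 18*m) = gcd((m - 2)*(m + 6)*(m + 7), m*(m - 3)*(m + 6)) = m + 6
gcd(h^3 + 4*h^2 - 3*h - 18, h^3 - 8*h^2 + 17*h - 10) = h - 2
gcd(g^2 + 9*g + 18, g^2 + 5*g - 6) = g + 6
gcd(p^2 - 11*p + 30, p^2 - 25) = p - 5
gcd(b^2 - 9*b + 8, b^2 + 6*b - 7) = b - 1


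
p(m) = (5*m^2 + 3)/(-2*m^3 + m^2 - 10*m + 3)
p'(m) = 10*m/(-2*m^3 + m^2 - 10*m + 3) + (5*m^2 + 3)*(6*m^2 - 2*m + 10)/(-2*m^3 + m^2 - 10*m + 3)^2 = 2*(5*m^4 - 16*m^2 + 12*m + 15)/(4*m^6 - 4*m^5 + 41*m^4 - 32*m^3 + 106*m^2 - 60*m + 9)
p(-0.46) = 0.51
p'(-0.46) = 0.20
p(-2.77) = 0.51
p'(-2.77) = 0.05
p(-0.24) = 0.60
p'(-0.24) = 0.75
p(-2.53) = 0.52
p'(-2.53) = 0.04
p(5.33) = -0.45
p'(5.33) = 0.07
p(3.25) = -0.64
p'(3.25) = 0.12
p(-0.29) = 0.57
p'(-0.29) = 0.56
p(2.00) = -0.79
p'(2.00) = 0.13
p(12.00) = -0.21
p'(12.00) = 0.02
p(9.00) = -0.28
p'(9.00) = 0.03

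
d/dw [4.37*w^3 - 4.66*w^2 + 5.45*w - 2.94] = 13.11*w^2 - 9.32*w + 5.45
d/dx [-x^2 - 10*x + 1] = -2*x - 10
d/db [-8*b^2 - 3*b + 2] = -16*b - 3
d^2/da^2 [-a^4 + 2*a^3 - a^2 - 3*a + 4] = -12*a^2 + 12*a - 2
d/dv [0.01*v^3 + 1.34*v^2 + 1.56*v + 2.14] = 0.03*v^2 + 2.68*v + 1.56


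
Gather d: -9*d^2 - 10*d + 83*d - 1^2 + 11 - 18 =-9*d^2 + 73*d - 8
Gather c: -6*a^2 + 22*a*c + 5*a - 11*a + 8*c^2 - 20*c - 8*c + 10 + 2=-6*a^2 - 6*a + 8*c^2 + c*(22*a - 28) + 12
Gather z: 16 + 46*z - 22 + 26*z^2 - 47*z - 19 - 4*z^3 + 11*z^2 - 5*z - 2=-4*z^3 + 37*z^2 - 6*z - 27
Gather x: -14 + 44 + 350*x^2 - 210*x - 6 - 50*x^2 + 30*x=300*x^2 - 180*x + 24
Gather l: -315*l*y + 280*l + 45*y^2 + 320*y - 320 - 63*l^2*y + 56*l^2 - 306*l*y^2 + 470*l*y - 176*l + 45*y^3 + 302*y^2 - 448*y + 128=l^2*(56 - 63*y) + l*(-306*y^2 + 155*y + 104) + 45*y^3 + 347*y^2 - 128*y - 192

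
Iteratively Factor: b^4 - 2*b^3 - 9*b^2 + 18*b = (b + 3)*(b^3 - 5*b^2 + 6*b) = (b - 2)*(b + 3)*(b^2 - 3*b) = b*(b - 2)*(b + 3)*(b - 3)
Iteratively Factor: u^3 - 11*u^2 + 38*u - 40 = (u - 5)*(u^2 - 6*u + 8) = (u - 5)*(u - 2)*(u - 4)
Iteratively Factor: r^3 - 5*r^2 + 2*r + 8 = (r - 2)*(r^2 - 3*r - 4) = (r - 2)*(r + 1)*(r - 4)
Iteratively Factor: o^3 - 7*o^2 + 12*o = (o - 4)*(o^2 - 3*o) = o*(o - 4)*(o - 3)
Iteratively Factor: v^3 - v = (v - 1)*(v^2 + v) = v*(v - 1)*(v + 1)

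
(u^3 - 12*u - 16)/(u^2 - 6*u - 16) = (u^2 - 2*u - 8)/(u - 8)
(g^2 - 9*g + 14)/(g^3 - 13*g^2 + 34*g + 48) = (g^2 - 9*g + 14)/(g^3 - 13*g^2 + 34*g + 48)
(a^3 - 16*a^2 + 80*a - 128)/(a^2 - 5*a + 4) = (a^2 - 12*a + 32)/(a - 1)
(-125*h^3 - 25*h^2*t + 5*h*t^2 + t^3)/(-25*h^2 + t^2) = 5*h + t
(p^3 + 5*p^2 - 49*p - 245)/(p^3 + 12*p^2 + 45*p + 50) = (p^2 - 49)/(p^2 + 7*p + 10)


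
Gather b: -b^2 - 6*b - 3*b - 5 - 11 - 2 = -b^2 - 9*b - 18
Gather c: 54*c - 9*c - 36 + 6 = 45*c - 30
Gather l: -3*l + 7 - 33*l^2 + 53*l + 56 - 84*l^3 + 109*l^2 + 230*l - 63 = -84*l^3 + 76*l^2 + 280*l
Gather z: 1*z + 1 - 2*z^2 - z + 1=2 - 2*z^2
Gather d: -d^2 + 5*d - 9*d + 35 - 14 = -d^2 - 4*d + 21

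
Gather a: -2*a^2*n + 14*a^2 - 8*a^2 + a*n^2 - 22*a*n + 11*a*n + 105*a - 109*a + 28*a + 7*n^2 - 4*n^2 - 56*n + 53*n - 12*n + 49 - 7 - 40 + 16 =a^2*(6 - 2*n) + a*(n^2 - 11*n + 24) + 3*n^2 - 15*n + 18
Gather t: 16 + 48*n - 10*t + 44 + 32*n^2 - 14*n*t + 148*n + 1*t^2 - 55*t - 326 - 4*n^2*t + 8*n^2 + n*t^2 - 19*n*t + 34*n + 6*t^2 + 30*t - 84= 40*n^2 + 230*n + t^2*(n + 7) + t*(-4*n^2 - 33*n - 35) - 350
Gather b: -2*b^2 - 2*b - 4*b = -2*b^2 - 6*b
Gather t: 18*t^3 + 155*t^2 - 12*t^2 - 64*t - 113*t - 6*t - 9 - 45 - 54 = 18*t^3 + 143*t^2 - 183*t - 108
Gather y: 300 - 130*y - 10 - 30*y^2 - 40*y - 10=-30*y^2 - 170*y + 280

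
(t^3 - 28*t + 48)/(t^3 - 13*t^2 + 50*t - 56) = (t + 6)/(t - 7)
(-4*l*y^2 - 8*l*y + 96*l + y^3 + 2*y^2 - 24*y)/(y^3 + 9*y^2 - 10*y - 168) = (-4*l + y)/(y + 7)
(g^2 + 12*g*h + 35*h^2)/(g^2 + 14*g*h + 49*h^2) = (g + 5*h)/(g + 7*h)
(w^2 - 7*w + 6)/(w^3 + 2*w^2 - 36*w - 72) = (w - 1)/(w^2 + 8*w + 12)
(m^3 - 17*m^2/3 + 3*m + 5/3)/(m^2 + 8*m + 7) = (3*m^3 - 17*m^2 + 9*m + 5)/(3*(m^2 + 8*m + 7))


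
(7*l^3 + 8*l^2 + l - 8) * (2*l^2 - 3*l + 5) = 14*l^5 - 5*l^4 + 13*l^3 + 21*l^2 + 29*l - 40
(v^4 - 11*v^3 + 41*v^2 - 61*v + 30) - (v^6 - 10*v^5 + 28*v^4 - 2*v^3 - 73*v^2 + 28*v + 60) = -v^6 + 10*v^5 - 27*v^4 - 9*v^3 + 114*v^2 - 89*v - 30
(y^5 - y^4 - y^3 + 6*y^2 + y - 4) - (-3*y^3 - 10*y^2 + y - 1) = y^5 - y^4 + 2*y^3 + 16*y^2 - 3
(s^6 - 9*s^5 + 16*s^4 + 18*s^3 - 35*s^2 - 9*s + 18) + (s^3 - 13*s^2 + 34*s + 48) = s^6 - 9*s^5 + 16*s^4 + 19*s^3 - 48*s^2 + 25*s + 66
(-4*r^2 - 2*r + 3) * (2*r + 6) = -8*r^3 - 28*r^2 - 6*r + 18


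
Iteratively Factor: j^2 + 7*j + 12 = (j + 3)*(j + 4)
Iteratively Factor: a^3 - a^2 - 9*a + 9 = (a - 3)*(a^2 + 2*a - 3) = (a - 3)*(a + 3)*(a - 1)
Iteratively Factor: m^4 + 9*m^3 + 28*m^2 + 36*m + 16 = (m + 2)*(m^3 + 7*m^2 + 14*m + 8) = (m + 1)*(m + 2)*(m^2 + 6*m + 8) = (m + 1)*(m + 2)*(m + 4)*(m + 2)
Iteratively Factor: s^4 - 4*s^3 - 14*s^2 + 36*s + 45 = (s - 3)*(s^3 - s^2 - 17*s - 15) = (s - 5)*(s - 3)*(s^2 + 4*s + 3) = (s - 5)*(s - 3)*(s + 1)*(s + 3)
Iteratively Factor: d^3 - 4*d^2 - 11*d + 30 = (d - 5)*(d^2 + d - 6) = (d - 5)*(d + 3)*(d - 2)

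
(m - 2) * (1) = m - 2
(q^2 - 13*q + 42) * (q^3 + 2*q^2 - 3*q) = q^5 - 11*q^4 + 13*q^3 + 123*q^2 - 126*q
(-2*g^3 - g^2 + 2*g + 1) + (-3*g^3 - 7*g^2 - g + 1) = -5*g^3 - 8*g^2 + g + 2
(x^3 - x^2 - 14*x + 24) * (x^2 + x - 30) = x^5 - 45*x^3 + 40*x^2 + 444*x - 720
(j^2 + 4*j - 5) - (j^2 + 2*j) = 2*j - 5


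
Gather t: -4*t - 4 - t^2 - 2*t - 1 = -t^2 - 6*t - 5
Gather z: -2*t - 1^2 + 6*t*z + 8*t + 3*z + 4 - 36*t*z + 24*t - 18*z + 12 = 30*t + z*(-30*t - 15) + 15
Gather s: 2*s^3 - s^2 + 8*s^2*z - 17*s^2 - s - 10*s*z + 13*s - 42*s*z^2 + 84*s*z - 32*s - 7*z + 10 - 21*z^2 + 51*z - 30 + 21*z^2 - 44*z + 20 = 2*s^3 + s^2*(8*z - 18) + s*(-42*z^2 + 74*z - 20)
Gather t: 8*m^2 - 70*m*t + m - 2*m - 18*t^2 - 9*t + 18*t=8*m^2 - m - 18*t^2 + t*(9 - 70*m)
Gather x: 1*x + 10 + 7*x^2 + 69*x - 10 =7*x^2 + 70*x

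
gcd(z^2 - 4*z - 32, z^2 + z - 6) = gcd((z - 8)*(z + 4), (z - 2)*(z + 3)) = 1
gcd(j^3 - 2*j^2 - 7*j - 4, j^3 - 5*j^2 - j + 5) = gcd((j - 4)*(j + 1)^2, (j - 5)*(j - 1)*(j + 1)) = j + 1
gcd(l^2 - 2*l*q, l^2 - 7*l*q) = l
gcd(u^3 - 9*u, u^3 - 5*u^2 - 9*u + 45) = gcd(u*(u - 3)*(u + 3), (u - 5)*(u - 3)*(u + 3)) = u^2 - 9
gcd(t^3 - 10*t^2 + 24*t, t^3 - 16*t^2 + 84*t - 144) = t^2 - 10*t + 24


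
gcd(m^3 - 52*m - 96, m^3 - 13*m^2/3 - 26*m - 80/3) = m^2 - 6*m - 16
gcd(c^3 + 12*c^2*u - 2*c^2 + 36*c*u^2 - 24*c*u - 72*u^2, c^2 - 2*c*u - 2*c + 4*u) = c - 2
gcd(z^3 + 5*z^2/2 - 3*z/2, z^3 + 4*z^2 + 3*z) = z^2 + 3*z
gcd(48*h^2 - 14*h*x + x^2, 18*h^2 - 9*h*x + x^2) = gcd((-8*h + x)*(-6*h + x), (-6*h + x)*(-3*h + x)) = -6*h + x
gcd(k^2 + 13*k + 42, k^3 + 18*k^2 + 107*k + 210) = k^2 + 13*k + 42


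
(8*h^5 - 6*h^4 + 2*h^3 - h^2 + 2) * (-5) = -40*h^5 + 30*h^4 - 10*h^3 + 5*h^2 - 10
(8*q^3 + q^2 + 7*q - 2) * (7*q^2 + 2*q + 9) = 56*q^5 + 23*q^4 + 123*q^3 + 9*q^2 + 59*q - 18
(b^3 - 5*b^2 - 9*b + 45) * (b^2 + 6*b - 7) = b^5 + b^4 - 46*b^3 + 26*b^2 + 333*b - 315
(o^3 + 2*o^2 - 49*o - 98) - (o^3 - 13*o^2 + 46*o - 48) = 15*o^2 - 95*o - 50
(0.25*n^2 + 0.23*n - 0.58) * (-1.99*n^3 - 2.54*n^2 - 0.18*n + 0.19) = -0.4975*n^5 - 1.0927*n^4 + 0.525*n^3 + 1.4793*n^2 + 0.1481*n - 0.1102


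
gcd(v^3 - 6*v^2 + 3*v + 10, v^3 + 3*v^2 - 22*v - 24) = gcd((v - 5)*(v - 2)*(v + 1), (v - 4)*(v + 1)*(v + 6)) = v + 1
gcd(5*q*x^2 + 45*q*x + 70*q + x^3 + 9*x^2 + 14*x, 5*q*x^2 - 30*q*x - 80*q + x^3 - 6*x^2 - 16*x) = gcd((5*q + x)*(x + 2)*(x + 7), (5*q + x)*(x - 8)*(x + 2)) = 5*q*x + 10*q + x^2 + 2*x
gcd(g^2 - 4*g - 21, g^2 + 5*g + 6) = g + 3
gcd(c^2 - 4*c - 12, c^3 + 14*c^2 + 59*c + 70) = c + 2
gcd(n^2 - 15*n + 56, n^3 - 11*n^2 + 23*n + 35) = n - 7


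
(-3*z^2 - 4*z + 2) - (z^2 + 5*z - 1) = -4*z^2 - 9*z + 3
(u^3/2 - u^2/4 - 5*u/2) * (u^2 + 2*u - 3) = u^5/2 + 3*u^4/4 - 9*u^3/2 - 17*u^2/4 + 15*u/2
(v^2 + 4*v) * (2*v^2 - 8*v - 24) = 2*v^4 - 56*v^2 - 96*v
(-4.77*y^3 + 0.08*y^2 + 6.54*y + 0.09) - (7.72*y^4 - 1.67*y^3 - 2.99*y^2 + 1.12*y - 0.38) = -7.72*y^4 - 3.1*y^3 + 3.07*y^2 + 5.42*y + 0.47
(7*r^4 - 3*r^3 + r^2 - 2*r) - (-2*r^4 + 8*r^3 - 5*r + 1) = 9*r^4 - 11*r^3 + r^2 + 3*r - 1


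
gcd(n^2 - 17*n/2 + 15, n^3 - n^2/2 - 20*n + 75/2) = n - 5/2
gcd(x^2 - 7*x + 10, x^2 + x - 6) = x - 2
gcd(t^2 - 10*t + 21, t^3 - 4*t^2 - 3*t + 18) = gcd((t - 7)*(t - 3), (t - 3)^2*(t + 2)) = t - 3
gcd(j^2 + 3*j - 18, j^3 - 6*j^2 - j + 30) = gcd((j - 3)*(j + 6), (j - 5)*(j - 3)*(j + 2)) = j - 3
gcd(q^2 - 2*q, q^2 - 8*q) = q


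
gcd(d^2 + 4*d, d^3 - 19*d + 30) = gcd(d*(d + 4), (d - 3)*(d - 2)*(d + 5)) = 1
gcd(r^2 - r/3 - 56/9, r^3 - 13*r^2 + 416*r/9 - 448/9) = r - 8/3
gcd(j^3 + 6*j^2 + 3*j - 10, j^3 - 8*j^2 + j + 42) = j + 2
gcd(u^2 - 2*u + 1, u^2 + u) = 1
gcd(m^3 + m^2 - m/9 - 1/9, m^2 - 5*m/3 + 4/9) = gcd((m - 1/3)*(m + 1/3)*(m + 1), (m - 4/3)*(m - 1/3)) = m - 1/3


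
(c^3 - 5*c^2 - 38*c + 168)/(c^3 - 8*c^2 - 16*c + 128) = (c^2 - c - 42)/(c^2 - 4*c - 32)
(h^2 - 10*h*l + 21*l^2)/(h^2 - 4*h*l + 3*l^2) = (h - 7*l)/(h - l)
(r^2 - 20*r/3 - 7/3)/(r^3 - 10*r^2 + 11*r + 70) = (r + 1/3)/(r^2 - 3*r - 10)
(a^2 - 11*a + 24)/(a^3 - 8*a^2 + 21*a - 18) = (a - 8)/(a^2 - 5*a + 6)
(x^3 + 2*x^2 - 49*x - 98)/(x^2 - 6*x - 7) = (x^2 + 9*x + 14)/(x + 1)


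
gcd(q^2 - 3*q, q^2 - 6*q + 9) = q - 3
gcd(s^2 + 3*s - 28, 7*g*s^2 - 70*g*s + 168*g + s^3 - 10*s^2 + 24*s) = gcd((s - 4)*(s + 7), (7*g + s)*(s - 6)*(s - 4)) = s - 4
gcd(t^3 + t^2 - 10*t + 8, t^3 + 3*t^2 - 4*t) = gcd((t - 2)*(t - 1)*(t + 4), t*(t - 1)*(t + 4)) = t^2 + 3*t - 4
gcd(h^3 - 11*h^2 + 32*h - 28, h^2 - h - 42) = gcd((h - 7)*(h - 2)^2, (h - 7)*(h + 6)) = h - 7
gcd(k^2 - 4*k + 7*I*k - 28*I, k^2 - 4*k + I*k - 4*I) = k - 4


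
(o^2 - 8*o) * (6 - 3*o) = -3*o^3 + 30*o^2 - 48*o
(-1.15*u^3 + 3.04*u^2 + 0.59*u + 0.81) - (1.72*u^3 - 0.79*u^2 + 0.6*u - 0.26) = -2.87*u^3 + 3.83*u^2 - 0.01*u + 1.07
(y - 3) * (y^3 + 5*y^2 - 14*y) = y^4 + 2*y^3 - 29*y^2 + 42*y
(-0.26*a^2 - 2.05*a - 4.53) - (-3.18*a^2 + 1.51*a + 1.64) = 2.92*a^2 - 3.56*a - 6.17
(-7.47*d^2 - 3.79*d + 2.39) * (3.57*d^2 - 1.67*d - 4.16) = -26.6679*d^4 - 1.0554*d^3 + 45.9368*d^2 + 11.7751*d - 9.9424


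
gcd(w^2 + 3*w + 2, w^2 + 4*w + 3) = w + 1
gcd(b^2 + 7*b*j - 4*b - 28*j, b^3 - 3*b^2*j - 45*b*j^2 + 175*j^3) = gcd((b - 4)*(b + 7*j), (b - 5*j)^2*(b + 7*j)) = b + 7*j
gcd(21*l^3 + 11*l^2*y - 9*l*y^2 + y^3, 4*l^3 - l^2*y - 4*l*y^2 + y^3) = l + y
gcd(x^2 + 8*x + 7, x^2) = 1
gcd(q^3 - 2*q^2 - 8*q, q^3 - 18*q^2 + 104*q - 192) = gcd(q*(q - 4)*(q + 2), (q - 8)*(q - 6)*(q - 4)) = q - 4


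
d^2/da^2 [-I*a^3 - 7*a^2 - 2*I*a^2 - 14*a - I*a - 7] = -6*I*a - 14 - 4*I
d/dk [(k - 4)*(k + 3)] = 2*k - 1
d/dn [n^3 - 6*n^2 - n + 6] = 3*n^2 - 12*n - 1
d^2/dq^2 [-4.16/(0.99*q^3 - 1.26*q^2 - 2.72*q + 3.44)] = ((24.7104*q - 10.4832)*(0.99*q^3 - 1.26*q^2 - 2.72*q + 3.44) - 4.16*(-5.94*q^2 + 5.04*q + 5.44)*(-2.97*q^2 + 2.52*q + 2.72))/(0.99*q^3 - 1.26*q^2 - 2.72*q + 3.44)^3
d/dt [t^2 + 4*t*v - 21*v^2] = 2*t + 4*v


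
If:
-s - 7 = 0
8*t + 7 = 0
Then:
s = -7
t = -7/8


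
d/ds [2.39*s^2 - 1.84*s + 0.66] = 4.78*s - 1.84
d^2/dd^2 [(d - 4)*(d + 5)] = 2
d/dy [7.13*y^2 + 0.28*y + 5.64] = 14.26*y + 0.28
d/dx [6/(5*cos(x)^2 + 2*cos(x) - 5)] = 12*(5*cos(x) + 1)*sin(x)/(-5*sin(x)^2 + 2*cos(x))^2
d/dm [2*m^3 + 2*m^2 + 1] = 2*m*(3*m + 2)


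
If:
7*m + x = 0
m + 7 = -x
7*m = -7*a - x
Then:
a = 0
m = 7/6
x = -49/6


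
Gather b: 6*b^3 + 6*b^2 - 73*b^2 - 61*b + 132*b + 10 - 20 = 6*b^3 - 67*b^2 + 71*b - 10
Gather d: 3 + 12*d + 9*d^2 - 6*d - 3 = 9*d^2 + 6*d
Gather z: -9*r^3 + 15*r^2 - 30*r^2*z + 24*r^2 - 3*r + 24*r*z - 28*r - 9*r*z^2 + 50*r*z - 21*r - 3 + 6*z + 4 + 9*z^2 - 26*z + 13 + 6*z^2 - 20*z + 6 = -9*r^3 + 39*r^2 - 52*r + z^2*(15 - 9*r) + z*(-30*r^2 + 74*r - 40) + 20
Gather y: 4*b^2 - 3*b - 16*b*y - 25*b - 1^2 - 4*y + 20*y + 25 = 4*b^2 - 28*b + y*(16 - 16*b) + 24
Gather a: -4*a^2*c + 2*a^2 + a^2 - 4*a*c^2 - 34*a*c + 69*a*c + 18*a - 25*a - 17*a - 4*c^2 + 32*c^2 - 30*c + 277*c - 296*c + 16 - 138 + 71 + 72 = a^2*(3 - 4*c) + a*(-4*c^2 + 35*c - 24) + 28*c^2 - 49*c + 21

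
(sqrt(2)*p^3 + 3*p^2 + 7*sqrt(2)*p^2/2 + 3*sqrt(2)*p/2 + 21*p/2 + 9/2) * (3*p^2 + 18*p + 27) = 3*sqrt(2)*p^5 + 9*p^4 + 57*sqrt(2)*p^4/2 + 171*p^3/2 + 189*sqrt(2)*p^3/2 + 243*sqrt(2)*p^2/2 + 567*p^2/2 + 81*sqrt(2)*p/2 + 729*p/2 + 243/2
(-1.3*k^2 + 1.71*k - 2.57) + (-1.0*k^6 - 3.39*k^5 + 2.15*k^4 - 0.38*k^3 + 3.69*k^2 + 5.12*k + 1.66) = -1.0*k^6 - 3.39*k^5 + 2.15*k^4 - 0.38*k^3 + 2.39*k^2 + 6.83*k - 0.91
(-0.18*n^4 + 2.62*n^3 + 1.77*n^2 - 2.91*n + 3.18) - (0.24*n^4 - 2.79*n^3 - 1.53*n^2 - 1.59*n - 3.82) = -0.42*n^4 + 5.41*n^3 + 3.3*n^2 - 1.32*n + 7.0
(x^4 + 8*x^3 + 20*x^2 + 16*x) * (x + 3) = x^5 + 11*x^4 + 44*x^3 + 76*x^2 + 48*x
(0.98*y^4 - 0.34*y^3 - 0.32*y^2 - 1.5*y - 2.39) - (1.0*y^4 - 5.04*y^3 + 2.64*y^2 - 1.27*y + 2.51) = -0.02*y^4 + 4.7*y^3 - 2.96*y^2 - 0.23*y - 4.9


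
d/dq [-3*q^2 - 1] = -6*q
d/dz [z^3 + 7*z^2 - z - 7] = 3*z^2 + 14*z - 1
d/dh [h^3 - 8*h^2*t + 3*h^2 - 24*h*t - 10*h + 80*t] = 3*h^2 - 16*h*t + 6*h - 24*t - 10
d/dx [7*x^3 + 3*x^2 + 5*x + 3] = 21*x^2 + 6*x + 5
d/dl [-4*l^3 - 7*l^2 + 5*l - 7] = -12*l^2 - 14*l + 5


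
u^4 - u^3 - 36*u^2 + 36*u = u*(u - 6)*(u - 1)*(u + 6)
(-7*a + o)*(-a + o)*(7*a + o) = 49*a^3 - 49*a^2*o - a*o^2 + o^3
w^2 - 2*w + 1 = (w - 1)^2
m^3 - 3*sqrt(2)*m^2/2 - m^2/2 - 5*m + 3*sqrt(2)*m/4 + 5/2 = (m - 1/2)*(m - 5*sqrt(2)/2)*(m + sqrt(2))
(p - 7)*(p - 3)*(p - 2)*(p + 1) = p^4 - 11*p^3 + 29*p^2 - p - 42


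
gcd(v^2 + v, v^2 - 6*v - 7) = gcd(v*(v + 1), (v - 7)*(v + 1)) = v + 1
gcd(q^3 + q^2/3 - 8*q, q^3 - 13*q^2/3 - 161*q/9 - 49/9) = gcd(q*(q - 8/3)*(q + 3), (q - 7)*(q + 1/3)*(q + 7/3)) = 1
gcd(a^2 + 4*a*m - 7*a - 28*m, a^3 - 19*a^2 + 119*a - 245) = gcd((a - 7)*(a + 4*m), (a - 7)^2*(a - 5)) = a - 7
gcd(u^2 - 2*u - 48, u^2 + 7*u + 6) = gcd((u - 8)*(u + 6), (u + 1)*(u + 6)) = u + 6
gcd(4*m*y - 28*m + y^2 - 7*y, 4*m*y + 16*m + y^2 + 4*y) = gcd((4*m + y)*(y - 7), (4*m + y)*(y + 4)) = 4*m + y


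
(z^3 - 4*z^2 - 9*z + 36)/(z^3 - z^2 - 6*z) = (z^2 - z - 12)/(z*(z + 2))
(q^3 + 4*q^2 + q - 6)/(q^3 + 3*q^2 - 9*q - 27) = (q^2 + q - 2)/(q^2 - 9)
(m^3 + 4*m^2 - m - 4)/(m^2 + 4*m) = m - 1/m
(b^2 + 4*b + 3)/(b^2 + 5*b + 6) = (b + 1)/(b + 2)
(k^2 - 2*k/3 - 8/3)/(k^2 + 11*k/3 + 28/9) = 3*(k - 2)/(3*k + 7)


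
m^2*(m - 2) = m^3 - 2*m^2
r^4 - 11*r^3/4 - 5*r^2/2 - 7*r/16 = r*(r - 7/2)*(r + 1/4)*(r + 1/2)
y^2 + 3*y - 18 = (y - 3)*(y + 6)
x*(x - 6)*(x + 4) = x^3 - 2*x^2 - 24*x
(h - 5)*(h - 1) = h^2 - 6*h + 5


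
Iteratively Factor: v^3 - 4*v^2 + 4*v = (v)*(v^2 - 4*v + 4) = v*(v - 2)*(v - 2)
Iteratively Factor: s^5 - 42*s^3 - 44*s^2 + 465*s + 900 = (s - 5)*(s^4 + 5*s^3 - 17*s^2 - 129*s - 180) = (s - 5)*(s + 4)*(s^3 + s^2 - 21*s - 45) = (s - 5)^2*(s + 4)*(s^2 + 6*s + 9) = (s - 5)^2*(s + 3)*(s + 4)*(s + 3)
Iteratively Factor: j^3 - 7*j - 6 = (j + 1)*(j^2 - j - 6) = (j - 3)*(j + 1)*(j + 2)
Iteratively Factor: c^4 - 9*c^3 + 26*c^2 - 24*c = (c - 2)*(c^3 - 7*c^2 + 12*c) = (c - 3)*(c - 2)*(c^2 - 4*c) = (c - 4)*(c - 3)*(c - 2)*(c)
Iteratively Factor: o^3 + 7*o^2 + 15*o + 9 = (o + 3)*(o^2 + 4*o + 3) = (o + 1)*(o + 3)*(o + 3)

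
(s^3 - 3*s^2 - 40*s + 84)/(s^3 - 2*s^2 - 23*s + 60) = (s^3 - 3*s^2 - 40*s + 84)/(s^3 - 2*s^2 - 23*s + 60)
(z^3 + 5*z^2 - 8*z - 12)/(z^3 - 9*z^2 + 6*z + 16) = (z + 6)/(z - 8)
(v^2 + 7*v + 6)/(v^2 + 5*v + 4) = (v + 6)/(v + 4)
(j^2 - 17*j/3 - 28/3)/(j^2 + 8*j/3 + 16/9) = 3*(j - 7)/(3*j + 4)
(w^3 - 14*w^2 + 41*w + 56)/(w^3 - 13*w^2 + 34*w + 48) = (w - 7)/(w - 6)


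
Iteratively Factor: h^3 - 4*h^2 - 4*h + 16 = (h - 4)*(h^2 - 4) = (h - 4)*(h - 2)*(h + 2)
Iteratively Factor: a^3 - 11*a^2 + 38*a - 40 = (a - 2)*(a^2 - 9*a + 20) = (a - 4)*(a - 2)*(a - 5)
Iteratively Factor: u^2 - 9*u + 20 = (u - 4)*(u - 5)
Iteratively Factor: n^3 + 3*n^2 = (n)*(n^2 + 3*n) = n*(n + 3)*(n)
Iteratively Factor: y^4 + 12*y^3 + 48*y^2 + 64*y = (y + 4)*(y^3 + 8*y^2 + 16*y) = y*(y + 4)*(y^2 + 8*y + 16) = y*(y + 4)^2*(y + 4)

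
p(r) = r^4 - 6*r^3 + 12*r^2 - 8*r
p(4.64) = 85.37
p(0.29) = -1.45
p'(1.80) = 0.21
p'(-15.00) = -17918.00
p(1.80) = -0.01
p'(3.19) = 15.24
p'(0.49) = -0.09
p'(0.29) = -2.46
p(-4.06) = 903.53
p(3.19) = 5.38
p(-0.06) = 0.52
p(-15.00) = 73695.00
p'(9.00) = 1666.00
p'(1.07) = 1.97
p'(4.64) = 115.42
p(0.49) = -1.69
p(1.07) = -0.86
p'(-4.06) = -669.84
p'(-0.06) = -9.51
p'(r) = 4*r^3 - 18*r^2 + 24*r - 8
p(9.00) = 3087.00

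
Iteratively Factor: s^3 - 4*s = (s - 2)*(s^2 + 2*s) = (s - 2)*(s + 2)*(s)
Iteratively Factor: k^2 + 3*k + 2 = (k + 1)*(k + 2)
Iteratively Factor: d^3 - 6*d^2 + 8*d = (d - 4)*(d^2 - 2*d) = d*(d - 4)*(d - 2)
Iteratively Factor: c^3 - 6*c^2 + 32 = (c + 2)*(c^2 - 8*c + 16) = (c - 4)*(c + 2)*(c - 4)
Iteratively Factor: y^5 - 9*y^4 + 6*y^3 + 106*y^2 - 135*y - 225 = (y - 3)*(y^4 - 6*y^3 - 12*y^2 + 70*y + 75) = (y - 5)*(y - 3)*(y^3 - y^2 - 17*y - 15) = (y - 5)^2*(y - 3)*(y^2 + 4*y + 3) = (y - 5)^2*(y - 3)*(y + 1)*(y + 3)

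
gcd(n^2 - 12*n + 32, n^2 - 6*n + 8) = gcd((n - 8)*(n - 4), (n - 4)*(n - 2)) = n - 4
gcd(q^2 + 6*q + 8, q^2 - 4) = q + 2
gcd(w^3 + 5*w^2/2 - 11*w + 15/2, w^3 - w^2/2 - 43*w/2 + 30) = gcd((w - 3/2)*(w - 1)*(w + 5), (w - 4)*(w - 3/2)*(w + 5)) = w^2 + 7*w/2 - 15/2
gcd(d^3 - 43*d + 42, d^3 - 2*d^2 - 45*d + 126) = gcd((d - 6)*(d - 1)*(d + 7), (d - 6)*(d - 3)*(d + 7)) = d^2 + d - 42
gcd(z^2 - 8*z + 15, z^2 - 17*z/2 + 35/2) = z - 5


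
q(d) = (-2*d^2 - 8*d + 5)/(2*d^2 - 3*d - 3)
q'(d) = (3 - 4*d)*(-2*d^2 - 8*d + 5)/(2*d^2 - 3*d - 3)^2 + (-4*d - 8)/(2*d^2 - 3*d - 3) = (22*d^2 - 8*d + 39)/(4*d^4 - 12*d^3 - 3*d^2 + 18*d + 9)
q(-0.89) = 8.40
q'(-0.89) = 40.40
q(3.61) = -4.08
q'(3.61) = 1.98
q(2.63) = -10.15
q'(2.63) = 19.63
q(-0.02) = -1.76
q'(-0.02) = 4.53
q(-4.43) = 0.02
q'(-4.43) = 0.21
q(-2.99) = 0.46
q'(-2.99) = 0.46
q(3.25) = -5.03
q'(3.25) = 3.50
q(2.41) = -18.68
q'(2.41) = 76.76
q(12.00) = -1.52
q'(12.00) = 0.05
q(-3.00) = 0.46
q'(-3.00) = 0.45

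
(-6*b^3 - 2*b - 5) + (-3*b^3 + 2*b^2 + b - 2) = -9*b^3 + 2*b^2 - b - 7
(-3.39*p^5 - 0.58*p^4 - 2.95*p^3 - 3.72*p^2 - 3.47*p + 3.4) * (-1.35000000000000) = 4.5765*p^5 + 0.783*p^4 + 3.9825*p^3 + 5.022*p^2 + 4.6845*p - 4.59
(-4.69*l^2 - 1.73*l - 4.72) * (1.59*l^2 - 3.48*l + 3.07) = -7.4571*l^4 + 13.5705*l^3 - 15.8827*l^2 + 11.1145*l - 14.4904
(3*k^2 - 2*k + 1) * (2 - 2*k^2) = -6*k^4 + 4*k^3 + 4*k^2 - 4*k + 2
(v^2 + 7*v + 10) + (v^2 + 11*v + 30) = 2*v^2 + 18*v + 40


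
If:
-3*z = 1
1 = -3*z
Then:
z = -1/3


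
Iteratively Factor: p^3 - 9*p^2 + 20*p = (p - 4)*(p^2 - 5*p) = p*(p - 4)*(p - 5)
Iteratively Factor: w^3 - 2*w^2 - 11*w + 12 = (w - 4)*(w^2 + 2*w - 3) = (w - 4)*(w - 1)*(w + 3)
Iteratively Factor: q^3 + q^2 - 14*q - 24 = (q + 2)*(q^2 - q - 12) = (q + 2)*(q + 3)*(q - 4)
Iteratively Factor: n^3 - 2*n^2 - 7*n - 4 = (n + 1)*(n^2 - 3*n - 4) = (n + 1)^2*(n - 4)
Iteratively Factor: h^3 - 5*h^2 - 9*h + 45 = (h - 5)*(h^2 - 9) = (h - 5)*(h - 3)*(h + 3)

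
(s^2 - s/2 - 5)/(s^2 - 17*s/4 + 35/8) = 4*(s + 2)/(4*s - 7)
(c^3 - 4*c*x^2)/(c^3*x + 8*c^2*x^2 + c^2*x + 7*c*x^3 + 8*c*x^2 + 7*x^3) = c*(c^2 - 4*x^2)/(x*(c^3 + 8*c^2*x + c^2 + 7*c*x^2 + 8*c*x + 7*x^2))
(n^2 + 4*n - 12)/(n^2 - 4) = (n + 6)/(n + 2)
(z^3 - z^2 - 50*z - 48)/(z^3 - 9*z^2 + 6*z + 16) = (z + 6)/(z - 2)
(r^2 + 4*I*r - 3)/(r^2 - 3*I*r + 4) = (r + 3*I)/(r - 4*I)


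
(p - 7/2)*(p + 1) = p^2 - 5*p/2 - 7/2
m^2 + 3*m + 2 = (m + 1)*(m + 2)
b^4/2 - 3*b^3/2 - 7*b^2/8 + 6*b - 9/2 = (b/2 + 1)*(b - 2)*(b - 3/2)^2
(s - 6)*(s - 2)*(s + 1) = s^3 - 7*s^2 + 4*s + 12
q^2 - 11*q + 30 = (q - 6)*(q - 5)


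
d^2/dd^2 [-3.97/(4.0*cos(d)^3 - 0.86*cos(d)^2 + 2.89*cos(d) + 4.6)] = (-1760.394074*(0.805910006715917*sin(d)^2 + 0.115513767629281*cos(d) - 1.0)^2*sin(d)^2 + (-23.3833*cos(d) + 6.8284*cos(2*d) - 35.73*cos(3*d))*(4.0*cos(d)^3 - 0.86*cos(d)^2 + 2.89*cos(d) + 4.6))/(4.0*cos(d)^3 - 0.86*cos(d)^2 + 2.89*cos(d) + 4.6)^3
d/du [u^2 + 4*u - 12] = 2*u + 4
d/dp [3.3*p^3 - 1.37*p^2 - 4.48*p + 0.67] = 9.9*p^2 - 2.74*p - 4.48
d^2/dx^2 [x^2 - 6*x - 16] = 2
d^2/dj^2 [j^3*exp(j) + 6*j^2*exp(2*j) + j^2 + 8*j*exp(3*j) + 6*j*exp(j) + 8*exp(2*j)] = j^3*exp(j) + 24*j^2*exp(2*j) + 6*j^2*exp(j) + 72*j*exp(3*j) + 48*j*exp(2*j) + 12*j*exp(j) + 48*exp(3*j) + 44*exp(2*j) + 12*exp(j) + 2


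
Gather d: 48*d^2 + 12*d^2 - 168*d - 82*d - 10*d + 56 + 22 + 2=60*d^2 - 260*d + 80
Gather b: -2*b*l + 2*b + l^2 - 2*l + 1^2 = b*(2 - 2*l) + l^2 - 2*l + 1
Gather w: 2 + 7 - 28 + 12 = -7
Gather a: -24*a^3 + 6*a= -24*a^3 + 6*a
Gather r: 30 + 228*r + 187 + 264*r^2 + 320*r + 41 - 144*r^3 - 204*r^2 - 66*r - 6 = -144*r^3 + 60*r^2 + 482*r + 252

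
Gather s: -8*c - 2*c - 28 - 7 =-10*c - 35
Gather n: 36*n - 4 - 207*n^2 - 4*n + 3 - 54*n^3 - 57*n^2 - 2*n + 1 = -54*n^3 - 264*n^2 + 30*n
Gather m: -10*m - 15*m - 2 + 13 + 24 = 35 - 25*m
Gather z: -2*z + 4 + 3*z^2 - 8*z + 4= 3*z^2 - 10*z + 8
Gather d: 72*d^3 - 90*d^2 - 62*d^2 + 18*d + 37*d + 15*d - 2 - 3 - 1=72*d^3 - 152*d^2 + 70*d - 6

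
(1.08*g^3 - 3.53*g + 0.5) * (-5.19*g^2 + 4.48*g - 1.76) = -5.6052*g^5 + 4.8384*g^4 + 16.4199*g^3 - 18.4094*g^2 + 8.4528*g - 0.88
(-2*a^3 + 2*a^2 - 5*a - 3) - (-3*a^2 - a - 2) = -2*a^3 + 5*a^2 - 4*a - 1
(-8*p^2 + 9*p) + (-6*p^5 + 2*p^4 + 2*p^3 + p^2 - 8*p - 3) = -6*p^5 + 2*p^4 + 2*p^3 - 7*p^2 + p - 3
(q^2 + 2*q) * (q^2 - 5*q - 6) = q^4 - 3*q^3 - 16*q^2 - 12*q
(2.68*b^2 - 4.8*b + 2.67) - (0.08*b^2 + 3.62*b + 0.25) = 2.6*b^2 - 8.42*b + 2.42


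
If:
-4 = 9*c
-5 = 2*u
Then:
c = -4/9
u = -5/2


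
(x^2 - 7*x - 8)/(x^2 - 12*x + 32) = (x + 1)/(x - 4)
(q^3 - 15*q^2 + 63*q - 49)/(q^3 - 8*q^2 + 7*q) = (q - 7)/q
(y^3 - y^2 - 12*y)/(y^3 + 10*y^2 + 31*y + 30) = y*(y - 4)/(y^2 + 7*y + 10)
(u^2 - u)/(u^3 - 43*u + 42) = u/(u^2 + u - 42)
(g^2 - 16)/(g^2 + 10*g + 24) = (g - 4)/(g + 6)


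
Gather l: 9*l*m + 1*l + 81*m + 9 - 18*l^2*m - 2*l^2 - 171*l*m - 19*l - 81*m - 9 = l^2*(-18*m - 2) + l*(-162*m - 18)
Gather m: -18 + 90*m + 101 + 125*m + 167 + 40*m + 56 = 255*m + 306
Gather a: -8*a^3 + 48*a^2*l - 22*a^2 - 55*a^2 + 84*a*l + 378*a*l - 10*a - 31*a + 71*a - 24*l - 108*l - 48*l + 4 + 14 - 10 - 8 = -8*a^3 + a^2*(48*l - 77) + a*(462*l + 30) - 180*l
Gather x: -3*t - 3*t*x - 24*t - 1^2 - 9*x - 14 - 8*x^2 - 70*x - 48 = -27*t - 8*x^2 + x*(-3*t - 79) - 63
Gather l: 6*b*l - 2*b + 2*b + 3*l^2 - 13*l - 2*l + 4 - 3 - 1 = 3*l^2 + l*(6*b - 15)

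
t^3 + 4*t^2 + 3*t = t*(t + 1)*(t + 3)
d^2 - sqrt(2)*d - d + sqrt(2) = (d - 1)*(d - sqrt(2))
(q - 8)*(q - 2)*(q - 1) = q^3 - 11*q^2 + 26*q - 16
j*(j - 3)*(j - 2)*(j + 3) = j^4 - 2*j^3 - 9*j^2 + 18*j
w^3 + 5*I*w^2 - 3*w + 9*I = (w - I)*(w + 3*I)^2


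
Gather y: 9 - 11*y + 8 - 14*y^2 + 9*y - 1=-14*y^2 - 2*y + 16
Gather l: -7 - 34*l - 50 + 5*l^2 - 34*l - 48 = 5*l^2 - 68*l - 105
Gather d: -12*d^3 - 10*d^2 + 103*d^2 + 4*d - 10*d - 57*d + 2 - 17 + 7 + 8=-12*d^3 + 93*d^2 - 63*d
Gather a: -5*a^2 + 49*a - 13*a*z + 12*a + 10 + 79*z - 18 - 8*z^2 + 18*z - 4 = -5*a^2 + a*(61 - 13*z) - 8*z^2 + 97*z - 12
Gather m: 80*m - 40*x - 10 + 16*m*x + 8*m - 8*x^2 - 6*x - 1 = m*(16*x + 88) - 8*x^2 - 46*x - 11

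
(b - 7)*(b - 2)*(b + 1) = b^3 - 8*b^2 + 5*b + 14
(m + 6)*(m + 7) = m^2 + 13*m + 42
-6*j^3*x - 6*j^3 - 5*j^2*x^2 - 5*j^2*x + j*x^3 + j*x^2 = (-6*j + x)*(j + x)*(j*x + j)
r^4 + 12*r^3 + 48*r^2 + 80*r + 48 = (r + 2)^3*(r + 6)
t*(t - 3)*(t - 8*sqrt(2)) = t^3 - 8*sqrt(2)*t^2 - 3*t^2 + 24*sqrt(2)*t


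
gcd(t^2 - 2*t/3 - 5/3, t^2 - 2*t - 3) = t + 1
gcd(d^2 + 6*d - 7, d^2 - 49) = d + 7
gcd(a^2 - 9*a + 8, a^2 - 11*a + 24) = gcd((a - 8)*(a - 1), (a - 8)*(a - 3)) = a - 8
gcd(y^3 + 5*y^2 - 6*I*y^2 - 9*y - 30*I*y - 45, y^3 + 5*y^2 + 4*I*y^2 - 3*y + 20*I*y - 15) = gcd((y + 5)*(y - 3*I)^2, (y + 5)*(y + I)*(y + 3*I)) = y + 5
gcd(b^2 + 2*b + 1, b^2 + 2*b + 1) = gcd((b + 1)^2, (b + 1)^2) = b^2 + 2*b + 1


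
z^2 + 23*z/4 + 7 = (z + 7/4)*(z + 4)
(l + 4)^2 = l^2 + 8*l + 16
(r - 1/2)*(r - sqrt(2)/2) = r^2 - sqrt(2)*r/2 - r/2 + sqrt(2)/4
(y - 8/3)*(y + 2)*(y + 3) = y^3 + 7*y^2/3 - 22*y/3 - 16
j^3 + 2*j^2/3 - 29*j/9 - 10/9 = (j - 5/3)*(j + 1/3)*(j + 2)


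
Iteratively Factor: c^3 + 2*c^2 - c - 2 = (c + 1)*(c^2 + c - 2) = (c - 1)*(c + 1)*(c + 2)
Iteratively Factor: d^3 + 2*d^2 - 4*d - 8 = (d + 2)*(d^2 - 4) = (d - 2)*(d + 2)*(d + 2)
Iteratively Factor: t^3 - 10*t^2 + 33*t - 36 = (t - 3)*(t^2 - 7*t + 12) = (t - 3)^2*(t - 4)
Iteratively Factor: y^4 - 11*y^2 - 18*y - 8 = (y + 1)*(y^3 - y^2 - 10*y - 8) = (y + 1)*(y + 2)*(y^2 - 3*y - 4) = (y - 4)*(y + 1)*(y + 2)*(y + 1)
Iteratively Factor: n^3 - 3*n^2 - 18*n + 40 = (n + 4)*(n^2 - 7*n + 10) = (n - 2)*(n + 4)*(n - 5)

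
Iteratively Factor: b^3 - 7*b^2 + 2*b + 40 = (b - 4)*(b^2 - 3*b - 10) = (b - 4)*(b + 2)*(b - 5)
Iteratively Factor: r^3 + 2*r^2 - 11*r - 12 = (r - 3)*(r^2 + 5*r + 4) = (r - 3)*(r + 1)*(r + 4)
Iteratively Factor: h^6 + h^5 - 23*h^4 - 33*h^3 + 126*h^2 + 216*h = (h + 3)*(h^5 - 2*h^4 - 17*h^3 + 18*h^2 + 72*h) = (h - 4)*(h + 3)*(h^4 + 2*h^3 - 9*h^2 - 18*h) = (h - 4)*(h + 2)*(h + 3)*(h^3 - 9*h) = (h - 4)*(h + 2)*(h + 3)^2*(h^2 - 3*h) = (h - 4)*(h - 3)*(h + 2)*(h + 3)^2*(h)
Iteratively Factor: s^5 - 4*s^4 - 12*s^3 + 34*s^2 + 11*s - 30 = (s - 1)*(s^4 - 3*s^3 - 15*s^2 + 19*s + 30) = (s - 1)*(s + 3)*(s^3 - 6*s^2 + 3*s + 10) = (s - 5)*(s - 1)*(s + 3)*(s^2 - s - 2) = (s - 5)*(s - 1)*(s + 1)*(s + 3)*(s - 2)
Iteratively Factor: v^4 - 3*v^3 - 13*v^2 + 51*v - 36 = (v - 3)*(v^3 - 13*v + 12) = (v - 3)*(v - 1)*(v^2 + v - 12) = (v - 3)^2*(v - 1)*(v + 4)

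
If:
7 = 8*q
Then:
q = 7/8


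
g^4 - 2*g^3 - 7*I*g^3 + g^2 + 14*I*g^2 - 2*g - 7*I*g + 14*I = (g - 2)*(g - 7*I)*(g - I)*(g + I)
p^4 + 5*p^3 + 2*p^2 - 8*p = p*(p - 1)*(p + 2)*(p + 4)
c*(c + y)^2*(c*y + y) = c^4*y + 2*c^3*y^2 + c^3*y + c^2*y^3 + 2*c^2*y^2 + c*y^3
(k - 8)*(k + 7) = k^2 - k - 56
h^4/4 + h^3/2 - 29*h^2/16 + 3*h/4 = h*(h/4 + 1)*(h - 3/2)*(h - 1/2)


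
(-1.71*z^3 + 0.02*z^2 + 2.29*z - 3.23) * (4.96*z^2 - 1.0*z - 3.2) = -8.4816*z^5 + 1.8092*z^4 + 16.8104*z^3 - 18.3748*z^2 - 4.098*z + 10.336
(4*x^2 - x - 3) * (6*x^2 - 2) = 24*x^4 - 6*x^3 - 26*x^2 + 2*x + 6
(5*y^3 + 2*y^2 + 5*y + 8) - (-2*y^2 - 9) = 5*y^3 + 4*y^2 + 5*y + 17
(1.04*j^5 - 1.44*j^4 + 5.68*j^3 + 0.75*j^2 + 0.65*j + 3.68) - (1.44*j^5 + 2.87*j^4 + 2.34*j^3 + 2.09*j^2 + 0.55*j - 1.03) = -0.4*j^5 - 4.31*j^4 + 3.34*j^3 - 1.34*j^2 + 0.1*j + 4.71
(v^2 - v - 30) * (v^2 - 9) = v^4 - v^3 - 39*v^2 + 9*v + 270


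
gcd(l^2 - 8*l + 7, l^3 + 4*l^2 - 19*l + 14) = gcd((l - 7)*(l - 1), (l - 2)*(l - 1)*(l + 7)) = l - 1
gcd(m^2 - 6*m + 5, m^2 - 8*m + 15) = m - 5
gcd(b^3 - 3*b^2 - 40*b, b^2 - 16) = 1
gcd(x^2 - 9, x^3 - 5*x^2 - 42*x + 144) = x - 3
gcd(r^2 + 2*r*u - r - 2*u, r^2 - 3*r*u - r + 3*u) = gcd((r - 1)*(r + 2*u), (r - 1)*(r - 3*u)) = r - 1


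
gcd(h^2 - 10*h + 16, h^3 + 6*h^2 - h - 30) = h - 2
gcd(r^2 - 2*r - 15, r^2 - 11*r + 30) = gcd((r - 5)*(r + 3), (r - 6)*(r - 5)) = r - 5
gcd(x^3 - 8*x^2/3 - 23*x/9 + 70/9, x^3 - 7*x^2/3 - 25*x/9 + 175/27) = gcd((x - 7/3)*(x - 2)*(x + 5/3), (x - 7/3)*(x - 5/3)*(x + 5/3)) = x^2 - 2*x/3 - 35/9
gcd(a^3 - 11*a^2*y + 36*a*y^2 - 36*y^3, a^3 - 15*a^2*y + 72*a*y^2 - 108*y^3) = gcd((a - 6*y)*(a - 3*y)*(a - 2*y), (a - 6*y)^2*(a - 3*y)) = a^2 - 9*a*y + 18*y^2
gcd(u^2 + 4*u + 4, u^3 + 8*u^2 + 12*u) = u + 2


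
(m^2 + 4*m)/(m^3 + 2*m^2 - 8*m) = 1/(m - 2)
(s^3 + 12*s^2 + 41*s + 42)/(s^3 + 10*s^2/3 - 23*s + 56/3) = 3*(s^2 + 5*s + 6)/(3*s^2 - 11*s + 8)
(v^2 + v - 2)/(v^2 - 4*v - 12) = (v - 1)/(v - 6)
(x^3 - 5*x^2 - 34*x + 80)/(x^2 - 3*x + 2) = (x^2 - 3*x - 40)/(x - 1)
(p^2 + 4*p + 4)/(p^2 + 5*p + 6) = (p + 2)/(p + 3)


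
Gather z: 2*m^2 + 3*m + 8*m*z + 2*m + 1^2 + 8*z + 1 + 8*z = 2*m^2 + 5*m + z*(8*m + 16) + 2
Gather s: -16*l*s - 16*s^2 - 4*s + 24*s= -16*s^2 + s*(20 - 16*l)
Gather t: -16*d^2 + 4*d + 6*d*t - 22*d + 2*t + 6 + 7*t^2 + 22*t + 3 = -16*d^2 - 18*d + 7*t^2 + t*(6*d + 24) + 9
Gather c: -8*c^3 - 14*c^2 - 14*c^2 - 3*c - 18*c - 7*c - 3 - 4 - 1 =-8*c^3 - 28*c^2 - 28*c - 8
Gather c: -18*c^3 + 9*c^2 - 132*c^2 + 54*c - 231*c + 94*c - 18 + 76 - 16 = -18*c^3 - 123*c^2 - 83*c + 42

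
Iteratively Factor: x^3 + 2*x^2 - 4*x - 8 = (x + 2)*(x^2 - 4) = (x + 2)^2*(x - 2)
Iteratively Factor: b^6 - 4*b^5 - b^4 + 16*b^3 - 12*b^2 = (b - 2)*(b^5 - 2*b^4 - 5*b^3 + 6*b^2) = b*(b - 2)*(b^4 - 2*b^3 - 5*b^2 + 6*b) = b*(b - 2)*(b - 1)*(b^3 - b^2 - 6*b) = b^2*(b - 2)*(b - 1)*(b^2 - b - 6) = b^2*(b - 3)*(b - 2)*(b - 1)*(b + 2)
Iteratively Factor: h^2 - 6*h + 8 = (h - 2)*(h - 4)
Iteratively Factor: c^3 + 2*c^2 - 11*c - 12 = (c + 1)*(c^2 + c - 12) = (c + 1)*(c + 4)*(c - 3)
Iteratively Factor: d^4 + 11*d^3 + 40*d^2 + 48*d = (d + 4)*(d^3 + 7*d^2 + 12*d) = (d + 3)*(d + 4)*(d^2 + 4*d) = d*(d + 3)*(d + 4)*(d + 4)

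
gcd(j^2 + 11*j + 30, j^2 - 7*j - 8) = 1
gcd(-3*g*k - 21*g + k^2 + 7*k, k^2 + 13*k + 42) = k + 7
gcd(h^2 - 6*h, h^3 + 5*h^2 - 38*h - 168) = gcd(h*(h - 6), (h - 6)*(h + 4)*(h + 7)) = h - 6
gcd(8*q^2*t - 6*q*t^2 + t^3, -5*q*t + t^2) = t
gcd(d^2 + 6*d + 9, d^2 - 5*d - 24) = d + 3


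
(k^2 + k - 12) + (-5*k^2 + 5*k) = -4*k^2 + 6*k - 12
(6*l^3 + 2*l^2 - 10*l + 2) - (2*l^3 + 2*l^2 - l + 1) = 4*l^3 - 9*l + 1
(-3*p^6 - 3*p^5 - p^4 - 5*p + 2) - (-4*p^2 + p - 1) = -3*p^6 - 3*p^5 - p^4 + 4*p^2 - 6*p + 3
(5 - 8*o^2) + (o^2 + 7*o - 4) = -7*o^2 + 7*o + 1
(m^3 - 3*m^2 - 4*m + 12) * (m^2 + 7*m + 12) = m^5 + 4*m^4 - 13*m^3 - 52*m^2 + 36*m + 144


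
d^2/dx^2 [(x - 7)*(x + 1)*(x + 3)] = 6*x - 6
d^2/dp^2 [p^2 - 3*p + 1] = 2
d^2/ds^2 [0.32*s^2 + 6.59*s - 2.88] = 0.640000000000000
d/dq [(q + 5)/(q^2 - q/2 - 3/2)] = 2*(2*q^2 - q - (q + 5)*(4*q - 1) - 3)/(-2*q^2 + q + 3)^2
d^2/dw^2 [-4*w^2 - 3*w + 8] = -8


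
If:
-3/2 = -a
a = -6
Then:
No Solution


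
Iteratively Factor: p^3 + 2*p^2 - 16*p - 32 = (p + 4)*(p^2 - 2*p - 8) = (p + 2)*(p + 4)*(p - 4)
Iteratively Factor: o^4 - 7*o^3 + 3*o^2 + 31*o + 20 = (o - 5)*(o^3 - 2*o^2 - 7*o - 4) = (o - 5)*(o - 4)*(o^2 + 2*o + 1) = (o - 5)*(o - 4)*(o + 1)*(o + 1)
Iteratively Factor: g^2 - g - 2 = (g - 2)*(g + 1)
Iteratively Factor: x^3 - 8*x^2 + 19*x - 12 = (x - 4)*(x^2 - 4*x + 3) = (x - 4)*(x - 3)*(x - 1)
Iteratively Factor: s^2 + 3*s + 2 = (s + 2)*(s + 1)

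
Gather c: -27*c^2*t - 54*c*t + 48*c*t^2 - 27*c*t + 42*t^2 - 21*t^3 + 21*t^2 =-27*c^2*t + c*(48*t^2 - 81*t) - 21*t^3 + 63*t^2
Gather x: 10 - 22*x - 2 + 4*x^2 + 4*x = 4*x^2 - 18*x + 8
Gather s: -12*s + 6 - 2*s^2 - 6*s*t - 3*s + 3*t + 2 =-2*s^2 + s*(-6*t - 15) + 3*t + 8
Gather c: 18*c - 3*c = 15*c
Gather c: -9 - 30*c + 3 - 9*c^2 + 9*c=-9*c^2 - 21*c - 6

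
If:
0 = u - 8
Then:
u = 8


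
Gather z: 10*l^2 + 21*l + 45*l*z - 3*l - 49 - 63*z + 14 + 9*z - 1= 10*l^2 + 18*l + z*(45*l - 54) - 36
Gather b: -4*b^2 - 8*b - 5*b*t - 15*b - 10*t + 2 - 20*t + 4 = -4*b^2 + b*(-5*t - 23) - 30*t + 6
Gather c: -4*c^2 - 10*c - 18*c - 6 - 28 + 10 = -4*c^2 - 28*c - 24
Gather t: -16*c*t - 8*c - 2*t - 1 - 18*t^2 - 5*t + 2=-8*c - 18*t^2 + t*(-16*c - 7) + 1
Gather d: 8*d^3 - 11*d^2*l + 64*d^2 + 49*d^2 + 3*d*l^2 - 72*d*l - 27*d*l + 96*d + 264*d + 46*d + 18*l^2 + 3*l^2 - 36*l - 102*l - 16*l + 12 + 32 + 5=8*d^3 + d^2*(113 - 11*l) + d*(3*l^2 - 99*l + 406) + 21*l^2 - 154*l + 49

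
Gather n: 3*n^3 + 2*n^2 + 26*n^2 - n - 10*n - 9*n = 3*n^3 + 28*n^2 - 20*n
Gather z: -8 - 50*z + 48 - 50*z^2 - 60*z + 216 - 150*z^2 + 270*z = -200*z^2 + 160*z + 256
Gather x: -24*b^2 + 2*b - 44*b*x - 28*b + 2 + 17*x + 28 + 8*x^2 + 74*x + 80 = -24*b^2 - 26*b + 8*x^2 + x*(91 - 44*b) + 110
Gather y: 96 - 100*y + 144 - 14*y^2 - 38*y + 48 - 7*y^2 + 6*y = -21*y^2 - 132*y + 288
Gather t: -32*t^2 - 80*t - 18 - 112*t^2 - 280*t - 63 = -144*t^2 - 360*t - 81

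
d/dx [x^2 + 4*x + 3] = 2*x + 4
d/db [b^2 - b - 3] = 2*b - 1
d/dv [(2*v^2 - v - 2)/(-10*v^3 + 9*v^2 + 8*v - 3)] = (20*v^4 - 20*v^3 - 35*v^2 + 24*v + 19)/(100*v^6 - 180*v^5 - 79*v^4 + 204*v^3 + 10*v^2 - 48*v + 9)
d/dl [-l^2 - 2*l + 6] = -2*l - 2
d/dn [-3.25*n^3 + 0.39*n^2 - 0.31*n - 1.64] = -9.75*n^2 + 0.78*n - 0.31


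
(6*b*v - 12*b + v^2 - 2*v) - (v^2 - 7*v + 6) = 6*b*v - 12*b + 5*v - 6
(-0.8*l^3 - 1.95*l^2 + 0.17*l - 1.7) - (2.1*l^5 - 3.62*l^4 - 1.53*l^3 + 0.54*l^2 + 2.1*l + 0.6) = -2.1*l^5 + 3.62*l^4 + 0.73*l^3 - 2.49*l^2 - 1.93*l - 2.3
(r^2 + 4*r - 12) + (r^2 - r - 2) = 2*r^2 + 3*r - 14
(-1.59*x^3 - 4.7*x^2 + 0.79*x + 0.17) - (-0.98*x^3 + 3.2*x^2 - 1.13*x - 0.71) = -0.61*x^3 - 7.9*x^2 + 1.92*x + 0.88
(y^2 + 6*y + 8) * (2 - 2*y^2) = -2*y^4 - 12*y^3 - 14*y^2 + 12*y + 16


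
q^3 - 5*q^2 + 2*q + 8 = (q - 4)*(q - 2)*(q + 1)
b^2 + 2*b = b*(b + 2)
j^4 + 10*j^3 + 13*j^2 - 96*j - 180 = (j - 3)*(j + 2)*(j + 5)*(j + 6)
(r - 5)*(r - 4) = r^2 - 9*r + 20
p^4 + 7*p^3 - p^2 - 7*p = p*(p - 1)*(p + 1)*(p + 7)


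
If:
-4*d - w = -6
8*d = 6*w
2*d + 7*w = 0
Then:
No Solution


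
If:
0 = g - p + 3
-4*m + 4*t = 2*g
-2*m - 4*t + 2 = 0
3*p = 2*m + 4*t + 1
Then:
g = -2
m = 1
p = 1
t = 0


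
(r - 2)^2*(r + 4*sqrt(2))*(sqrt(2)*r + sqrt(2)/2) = sqrt(2)*r^4 - 7*sqrt(2)*r^3/2 + 8*r^3 - 28*r^2 + 2*sqrt(2)*r^2 + 2*sqrt(2)*r + 16*r + 16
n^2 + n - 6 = (n - 2)*(n + 3)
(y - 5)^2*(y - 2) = y^3 - 12*y^2 + 45*y - 50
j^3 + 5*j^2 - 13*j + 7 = (j - 1)^2*(j + 7)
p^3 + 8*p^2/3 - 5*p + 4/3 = (p - 1)*(p - 1/3)*(p + 4)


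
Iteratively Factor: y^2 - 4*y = (y - 4)*(y)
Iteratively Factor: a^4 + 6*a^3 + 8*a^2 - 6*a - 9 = (a + 3)*(a^3 + 3*a^2 - a - 3) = (a + 3)^2*(a^2 - 1) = (a + 1)*(a + 3)^2*(a - 1)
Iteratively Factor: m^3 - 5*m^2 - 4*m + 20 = (m - 2)*(m^2 - 3*m - 10) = (m - 2)*(m + 2)*(m - 5)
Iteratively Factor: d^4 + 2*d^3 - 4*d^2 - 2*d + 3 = (d - 1)*(d^3 + 3*d^2 - d - 3) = (d - 1)*(d + 1)*(d^2 + 2*d - 3) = (d - 1)*(d + 1)*(d + 3)*(d - 1)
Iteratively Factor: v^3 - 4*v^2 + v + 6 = (v - 2)*(v^2 - 2*v - 3) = (v - 2)*(v + 1)*(v - 3)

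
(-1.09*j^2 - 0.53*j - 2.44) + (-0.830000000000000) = -1.09*j^2 - 0.53*j - 3.27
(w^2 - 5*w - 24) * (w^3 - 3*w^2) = w^5 - 8*w^4 - 9*w^3 + 72*w^2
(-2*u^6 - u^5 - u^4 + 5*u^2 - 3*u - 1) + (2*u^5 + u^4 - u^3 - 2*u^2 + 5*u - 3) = -2*u^6 + u^5 - u^3 + 3*u^2 + 2*u - 4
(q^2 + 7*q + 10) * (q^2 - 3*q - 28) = q^4 + 4*q^3 - 39*q^2 - 226*q - 280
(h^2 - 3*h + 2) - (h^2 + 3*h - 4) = 6 - 6*h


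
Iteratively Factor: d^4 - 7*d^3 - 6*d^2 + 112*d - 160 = (d - 5)*(d^3 - 2*d^2 - 16*d + 32) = (d - 5)*(d + 4)*(d^2 - 6*d + 8) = (d - 5)*(d - 2)*(d + 4)*(d - 4)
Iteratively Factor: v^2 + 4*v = (v + 4)*(v)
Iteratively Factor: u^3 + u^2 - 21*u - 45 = (u + 3)*(u^2 - 2*u - 15) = (u - 5)*(u + 3)*(u + 3)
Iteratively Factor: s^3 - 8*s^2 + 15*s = (s - 3)*(s^2 - 5*s) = (s - 5)*(s - 3)*(s)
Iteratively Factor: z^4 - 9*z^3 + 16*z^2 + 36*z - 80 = (z + 2)*(z^3 - 11*z^2 + 38*z - 40) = (z - 5)*(z + 2)*(z^2 - 6*z + 8) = (z - 5)*(z - 4)*(z + 2)*(z - 2)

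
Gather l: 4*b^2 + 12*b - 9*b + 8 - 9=4*b^2 + 3*b - 1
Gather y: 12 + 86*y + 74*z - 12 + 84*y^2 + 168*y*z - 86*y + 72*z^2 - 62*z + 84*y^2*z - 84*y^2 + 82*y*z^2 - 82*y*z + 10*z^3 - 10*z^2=84*y^2*z + y*(82*z^2 + 86*z) + 10*z^3 + 62*z^2 + 12*z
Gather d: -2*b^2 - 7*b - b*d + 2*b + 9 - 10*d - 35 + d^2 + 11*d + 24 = -2*b^2 - 5*b + d^2 + d*(1 - b) - 2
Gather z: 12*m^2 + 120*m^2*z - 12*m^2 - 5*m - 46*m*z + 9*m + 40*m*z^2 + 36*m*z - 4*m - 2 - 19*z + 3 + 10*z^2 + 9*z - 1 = z^2*(40*m + 10) + z*(120*m^2 - 10*m - 10)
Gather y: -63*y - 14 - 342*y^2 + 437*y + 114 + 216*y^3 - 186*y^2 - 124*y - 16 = 216*y^3 - 528*y^2 + 250*y + 84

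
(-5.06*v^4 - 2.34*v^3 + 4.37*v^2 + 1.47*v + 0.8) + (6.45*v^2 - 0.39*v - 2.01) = -5.06*v^4 - 2.34*v^3 + 10.82*v^2 + 1.08*v - 1.21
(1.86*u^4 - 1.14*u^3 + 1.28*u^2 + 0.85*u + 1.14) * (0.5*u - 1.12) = 0.93*u^5 - 2.6532*u^4 + 1.9168*u^3 - 1.0086*u^2 - 0.382*u - 1.2768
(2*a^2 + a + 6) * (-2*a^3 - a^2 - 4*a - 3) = -4*a^5 - 4*a^4 - 21*a^3 - 16*a^2 - 27*a - 18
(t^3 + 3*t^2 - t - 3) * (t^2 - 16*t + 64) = t^5 - 13*t^4 + 15*t^3 + 205*t^2 - 16*t - 192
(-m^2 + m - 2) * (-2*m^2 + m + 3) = 2*m^4 - 3*m^3 + 2*m^2 + m - 6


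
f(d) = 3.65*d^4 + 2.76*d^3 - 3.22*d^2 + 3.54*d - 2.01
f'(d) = 14.6*d^3 + 8.28*d^2 - 6.44*d + 3.54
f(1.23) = 10.96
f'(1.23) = 35.31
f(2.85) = 286.62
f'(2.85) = 390.42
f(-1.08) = -8.10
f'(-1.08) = 1.76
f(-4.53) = 1196.35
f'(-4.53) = -1154.59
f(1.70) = 38.75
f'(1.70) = 88.25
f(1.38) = 17.23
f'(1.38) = 48.79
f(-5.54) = 2848.47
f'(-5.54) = -2189.12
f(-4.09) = 762.19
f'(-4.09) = -830.51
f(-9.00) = 21640.92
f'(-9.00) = -9911.22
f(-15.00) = 174686.64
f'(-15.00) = -47311.86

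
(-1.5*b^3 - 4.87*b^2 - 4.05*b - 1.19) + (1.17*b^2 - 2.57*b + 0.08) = -1.5*b^3 - 3.7*b^2 - 6.62*b - 1.11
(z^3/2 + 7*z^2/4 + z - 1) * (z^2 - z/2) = z^5/2 + 3*z^4/2 + z^3/8 - 3*z^2/2 + z/2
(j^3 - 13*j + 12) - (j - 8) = j^3 - 14*j + 20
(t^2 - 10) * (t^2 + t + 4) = t^4 + t^3 - 6*t^2 - 10*t - 40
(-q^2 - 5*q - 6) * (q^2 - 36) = -q^4 - 5*q^3 + 30*q^2 + 180*q + 216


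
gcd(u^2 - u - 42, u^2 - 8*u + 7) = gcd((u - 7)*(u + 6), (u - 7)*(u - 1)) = u - 7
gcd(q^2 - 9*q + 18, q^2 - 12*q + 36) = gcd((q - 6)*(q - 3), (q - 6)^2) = q - 6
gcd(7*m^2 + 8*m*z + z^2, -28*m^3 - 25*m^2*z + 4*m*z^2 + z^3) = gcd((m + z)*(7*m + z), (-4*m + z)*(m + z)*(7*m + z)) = 7*m^2 + 8*m*z + z^2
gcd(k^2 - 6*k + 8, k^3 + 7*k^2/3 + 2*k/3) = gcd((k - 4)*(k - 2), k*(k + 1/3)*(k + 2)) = 1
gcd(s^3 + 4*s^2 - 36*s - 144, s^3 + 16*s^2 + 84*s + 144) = s^2 + 10*s + 24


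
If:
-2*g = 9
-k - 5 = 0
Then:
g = -9/2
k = -5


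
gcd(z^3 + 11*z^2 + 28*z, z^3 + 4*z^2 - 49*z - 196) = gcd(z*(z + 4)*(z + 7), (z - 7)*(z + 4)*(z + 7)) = z^2 + 11*z + 28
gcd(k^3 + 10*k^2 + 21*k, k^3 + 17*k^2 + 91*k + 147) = k^2 + 10*k + 21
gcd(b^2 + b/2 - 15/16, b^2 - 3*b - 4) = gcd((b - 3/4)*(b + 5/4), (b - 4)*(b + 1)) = 1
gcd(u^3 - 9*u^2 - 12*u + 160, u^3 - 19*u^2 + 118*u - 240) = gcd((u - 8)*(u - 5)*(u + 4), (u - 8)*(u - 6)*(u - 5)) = u^2 - 13*u + 40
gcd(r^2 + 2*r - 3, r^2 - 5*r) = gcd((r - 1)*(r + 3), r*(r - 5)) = 1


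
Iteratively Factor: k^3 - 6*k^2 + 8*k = (k - 2)*(k^2 - 4*k) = k*(k - 2)*(k - 4)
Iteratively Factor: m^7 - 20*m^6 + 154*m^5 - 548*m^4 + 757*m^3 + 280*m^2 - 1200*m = (m + 1)*(m^6 - 21*m^5 + 175*m^4 - 723*m^3 + 1480*m^2 - 1200*m) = (m - 5)*(m + 1)*(m^5 - 16*m^4 + 95*m^3 - 248*m^2 + 240*m) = (m - 5)*(m - 4)*(m + 1)*(m^4 - 12*m^3 + 47*m^2 - 60*m) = (m - 5)*(m - 4)^2*(m + 1)*(m^3 - 8*m^2 + 15*m) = m*(m - 5)*(m - 4)^2*(m + 1)*(m^2 - 8*m + 15) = m*(m - 5)*(m - 4)^2*(m - 3)*(m + 1)*(m - 5)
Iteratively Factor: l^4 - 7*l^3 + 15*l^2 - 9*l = (l - 1)*(l^3 - 6*l^2 + 9*l) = (l - 3)*(l - 1)*(l^2 - 3*l) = l*(l - 3)*(l - 1)*(l - 3)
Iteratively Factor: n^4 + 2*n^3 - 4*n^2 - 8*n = (n)*(n^3 + 2*n^2 - 4*n - 8) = n*(n + 2)*(n^2 - 4) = n*(n - 2)*(n + 2)*(n + 2)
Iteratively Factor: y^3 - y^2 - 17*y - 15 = (y + 1)*(y^2 - 2*y - 15) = (y - 5)*(y + 1)*(y + 3)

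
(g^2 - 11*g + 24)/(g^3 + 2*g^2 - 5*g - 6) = (g^2 - 11*g + 24)/(g^3 + 2*g^2 - 5*g - 6)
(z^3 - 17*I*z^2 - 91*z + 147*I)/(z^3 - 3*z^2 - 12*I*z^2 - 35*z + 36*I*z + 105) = (z^2 - 10*I*z - 21)/(z^2 - z*(3 + 5*I) + 15*I)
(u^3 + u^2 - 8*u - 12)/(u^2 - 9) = (u^2 + 4*u + 4)/(u + 3)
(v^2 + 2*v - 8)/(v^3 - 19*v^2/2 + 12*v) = 2*(v^2 + 2*v - 8)/(v*(2*v^2 - 19*v + 24))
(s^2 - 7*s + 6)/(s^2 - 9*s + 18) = (s - 1)/(s - 3)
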